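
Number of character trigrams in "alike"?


Word: "alike" (length 5)
Number of 3-grams = length - 3 + 1 = 5 - 3 + 1
= 3


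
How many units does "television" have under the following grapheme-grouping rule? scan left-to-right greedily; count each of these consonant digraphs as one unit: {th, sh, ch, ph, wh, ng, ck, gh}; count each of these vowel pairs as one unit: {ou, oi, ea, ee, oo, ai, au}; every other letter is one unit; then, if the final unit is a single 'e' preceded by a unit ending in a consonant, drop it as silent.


Word: "television" (10 letters)
Left-to-right scan:
  1. 't' (letter)
  2. 'e' (letter)
  3. 'l' (letter)
  4. 'e' (letter)
  5. 'v' (letter)
  6. 'i' (letter)
  7. 's' (letter)
  8. 'i' (letter)
  9. 'o' (letter)
  10. 'n' (letter)
Units from scan: 10
Sound units = 10 units


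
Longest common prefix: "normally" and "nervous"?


Word 1: "normally"
Word 2: "nervous"
Comparing from start:
  Pos 0: 'n' == 'n'
  Pos 1: 'o' != 'e' (stop)
LCP = "n" (length 1)


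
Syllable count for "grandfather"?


Word: "grandfather"
Syllable breakdown: grand / fa / ther
Counting: 3 parts
= 3 syllables


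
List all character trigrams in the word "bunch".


Word: "bunch" (length 5)
Number of trigrams = 5 - 3 + 1 = 3
  Position 0: "bun"
  Position 1: "unc"
  Position 2: "nch"
Trigrams = "bun", "unc", "nch"


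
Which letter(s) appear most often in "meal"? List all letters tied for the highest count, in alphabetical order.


Word: "meal"
Letter counts:
  'a': 1
  'e': 1
  'l': 1
  'm': 1
Maximum count = 1
Most frequent = 'a', 'e', 'l', 'm' (1 time each)


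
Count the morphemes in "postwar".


Word: "postwar"
Morphemes: post- | war
Each morpheme carries meaning
= 2 morphemes


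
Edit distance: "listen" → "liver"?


Word 1: "listen" (length 6)
Word 2: "liver" (length 5)
One optimal edit sequence (insert/delete/substitute each cost 1):
  1. keep 'l'
  2. keep 'i'
  3. delete 's'  (+1)
  4. substitute 't' -> 'v'  (+1)
  5. keep 'e'
  6. substitute 'n' -> 'r'  (+1)
Total edit operations: 3
Edit distance = 3


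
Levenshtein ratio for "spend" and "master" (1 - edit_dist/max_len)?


Word 1: "spend" (length 5)
Word 2: "master" (length 6)
One optimal edit sequence:
  1. insert 'm'  (+1)
  2. insert 'a'  (+1)
  3. keep 's'
  4. substitute 'p' -> 't'  (+1)
  5. keep 'e'
  6. delete 'n'  (+1)
  7. substitute 'd' -> 'r'  (+1)
Edit distance = 5
Max length = max(5, 6) = 6
Similarity = 1 - 5/6
= 0.1667


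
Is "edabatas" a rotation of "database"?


Word: "database", Candidate: "edabatas"
Method: check if candidate is substring of word+word
"databasedatabase" contains "edabatas"? No
Is rotation = No


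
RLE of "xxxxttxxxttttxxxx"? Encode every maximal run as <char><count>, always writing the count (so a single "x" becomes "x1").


String: "xxxxttxxxttttxxxx"
Scanning for consecutive runs:
  'x' x 4
  't' x 2
  'x' x 3
  't' x 4
  'x' x 4
RLE = "x4t2x3t4x4"


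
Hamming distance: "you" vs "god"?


Comparing character by character (same length = 3):
  Pos 0: 'y' vs 'g' !=
  Pos 1: 'o' vs 'o' =
  Pos 2: 'u' vs 'd' !=
Hamming distance = 2


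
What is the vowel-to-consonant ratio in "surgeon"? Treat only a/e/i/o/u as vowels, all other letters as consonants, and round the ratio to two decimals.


Word: "surgeon"
Vowels (a,e,i,o,u): 3
Consonants: 4
Ratio = 3/4
= 0.75


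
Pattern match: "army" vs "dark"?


Pattern of "army": [0, 1, 2, 3]
Pattern of "dark": [0, 1, 2, 3]
Patterns match
Same pattern = Yes


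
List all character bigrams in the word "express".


Word: "express" (length 7)
Number of bigrams = 7 - 2 + 1 = 6
  Position 0: "ex"
  Position 1: "xp"
  Position 2: "pr"
  Position 3: "re"
  Position 4: "es"
  Position 5: "ss"
Bigrams = "ex", "xp", "pr", "re", "es", "ss"


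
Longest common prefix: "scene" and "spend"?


Word 1: "scene"
Word 2: "spend"
Comparing from start:
  Pos 0: 's' == 's'
  Pos 1: 'c' != 'p' (stop)
LCP = "s" (length 1)


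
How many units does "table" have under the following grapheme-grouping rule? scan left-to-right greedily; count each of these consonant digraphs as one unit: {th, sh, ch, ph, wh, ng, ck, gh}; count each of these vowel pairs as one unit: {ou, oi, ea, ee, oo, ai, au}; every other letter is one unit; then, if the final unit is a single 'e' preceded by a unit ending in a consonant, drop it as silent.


Word: "table" (5 letters)
Left-to-right scan:
  (1) 't' (letter)
  (2) 'a' (letter)
  (3) 'b' (letter)
  (4) 'l' (letter)
  (5) 'e' (letter)
Units from scan: 5
Final unit is 'e' after a consonant -> drop as silent (-1)
Sound units = 4 units


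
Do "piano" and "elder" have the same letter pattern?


Pattern of "piano": [0, 1, 2, 3, 4]
Pattern of "elder": [0, 1, 2, 0, 3]
Patterns do not match
Same pattern = No


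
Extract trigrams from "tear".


Word: "tear" (length 4)
Number of trigrams = 4 - 3 + 1 = 2
  Position 0: "tea"
  Position 1: "ear"
Trigrams = "tea", "ear"


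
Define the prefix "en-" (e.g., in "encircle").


Prefix: en-
Example: encircle (en- + circle)
Meaning = cause to / put into


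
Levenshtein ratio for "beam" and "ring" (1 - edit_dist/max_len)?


Word 1: "beam" (length 4)
Word 2: "ring" (length 4)
One optimal edit sequence:
  1. substitute 'b' -> 'r'  (+1)
  2. substitute 'e' -> 'i'  (+1)
  3. substitute 'a' -> 'n'  (+1)
  4. substitute 'm' -> 'g'  (+1)
Edit distance = 4
Max length = max(4, 4) = 4
Similarity = 1 - 4/4
= 0.0000


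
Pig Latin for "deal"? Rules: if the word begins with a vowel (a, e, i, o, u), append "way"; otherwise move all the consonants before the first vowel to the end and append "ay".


Word: "deal"
Starts with consonant(s) → move to end, add 'ay'
Consonant cluster: "d"
Pig Latin = "ealday"


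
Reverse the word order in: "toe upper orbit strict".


Original: "toe upper orbit strict"
Words (1..n): toe | upper | orbit | strict
Reversed (n..1): strict | orbit | upper | toe
Result = "strict orbit upper toe"


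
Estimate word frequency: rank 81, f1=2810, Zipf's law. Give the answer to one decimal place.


Zipf's law: f(r) = f(1) / r
f(1) = 2810
f(81) = 2810 / 81
= 34.7 occurrences


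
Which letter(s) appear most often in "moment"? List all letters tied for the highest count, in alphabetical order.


Word: "moment"
Letter counts:
  'e': 1
  'm': 2
  'n': 1
  'o': 1
  't': 1
Maximum count = 2
Most frequent = 'm' (2 times each)


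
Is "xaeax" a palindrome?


Word: "xaeax"
Reversed: "xaeax"
Forward == Backward? xaeax == xaeax
Palindrome = Yes


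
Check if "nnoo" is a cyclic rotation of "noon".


Word: "noon", Candidate: "nnoo"
Method: check if candidate is substring of word+word
"noonnoon" contains "nnoo"? Yes
Is rotation = Yes


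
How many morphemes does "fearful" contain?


Word: "fearful"
Morphemes: fear + -ful
Each morpheme carries meaning
= 2 morphemes


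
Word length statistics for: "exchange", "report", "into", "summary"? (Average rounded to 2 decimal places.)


Lengths: "exchange"=8, "report"=6, "into"=4, "summary"=7
Sum = 25, Count = 4
Average = 25/4 = 6.25
= avg=6.25, min=4, max=8


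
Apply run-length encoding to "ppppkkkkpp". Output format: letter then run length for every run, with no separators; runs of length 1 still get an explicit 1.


String: "ppppkkkkpp"
Scanning for consecutive runs:
  'p' x 4
  'k' x 4
  'p' x 2
RLE = "p4k4p2"


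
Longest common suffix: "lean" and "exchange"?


Word 1: "lean"
Word 2: "exchange"
Comparing from end:
  Pos -1: 'n' != 'e' (stop)
LCS = "" (length 0)


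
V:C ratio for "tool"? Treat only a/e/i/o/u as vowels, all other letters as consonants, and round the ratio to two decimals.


Word: "tool"
Vowels (a,e,i,o,u): 2
Consonants: 2
Ratio = 2/2
= 1.00


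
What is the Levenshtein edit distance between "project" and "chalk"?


Word 1: "project" (length 7)
Word 2: "chalk" (length 5)
One optimal edit sequence (insert/delete/substitute each cost 1):
  1. delete 'p'  (+1)
  2. delete 'r'  (+1)
  3. substitute 'o' -> 'c'  (+1)
  4. substitute 'j' -> 'h'  (+1)
  5. substitute 'e' -> 'a'  (+1)
  6. substitute 'c' -> 'l'  (+1)
  7. substitute 't' -> 'k'  (+1)
Total edit operations: 7
Edit distance = 7


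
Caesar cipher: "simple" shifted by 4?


Word: "simple"
Shift: 4
Each letter → (letter + shift) mod 26:
  's' (18) + 4 = 22 → 'w'
  'i' (8) + 4 = 12 → 'm'
  'm' (12) + 4 = 16 → 'q'
  'p' (15) + 4 = 19 → 't'
  'l' (11) + 4 = 15 → 'p'
  'e' (4) + 4 = 8 → 'i'
Result = "wmqtpi"


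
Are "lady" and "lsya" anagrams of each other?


Word 1: "lady" → sorted: adly
Word 2: "lsya" → sorted: alsy
Same letters? adly != alsy
Anagram = No


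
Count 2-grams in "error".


Word: "error" (length 5)
Number of 2-grams = length - 2 + 1 = 5 - 2 + 1
= 4


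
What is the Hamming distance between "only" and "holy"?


Comparing character by character (same length = 4):
  Pos 0: 'o' vs 'h' !=
  Pos 1: 'n' vs 'o' !=
  Pos 2: 'l' vs 'l' =
  Pos 3: 'y' vs 'y' =
Hamming distance = 2


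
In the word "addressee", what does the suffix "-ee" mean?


Suffix: -ee
Example: addressee = address + -ee
Meaning = one who receives


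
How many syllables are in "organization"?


Word: "organization"
Syllable breakdown: or / gan / i / za / tion
Counting: 5 parts
= 5 syllables


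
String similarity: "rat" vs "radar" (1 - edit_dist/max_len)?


Word 1: "rat" (length 3)
Word 2: "radar" (length 5)
One optimal edit sequence:
  1. keep 'r'
  2. insert 'a'  (+1)
  3. insert 'd'  (+1)
  4. keep 'a'
  5. substitute 't' -> 'r'  (+1)
Edit distance = 3
Max length = max(3, 5) = 5
Similarity = 1 - 3/5
= 0.4000


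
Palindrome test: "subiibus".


Word: "subiibus"
Reversed: "subiibus"
Forward == Backward? subiibus == subiibus
Palindrome = Yes


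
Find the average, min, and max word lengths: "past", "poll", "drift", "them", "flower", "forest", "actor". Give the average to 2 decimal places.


Lengths: "past"=4, "poll"=4, "drift"=5, "them"=4, "flower"=6, "forest"=6, "actor"=5
Sum = 34, Count = 7
Average = 34/7 = 4.86
= avg=4.86, min=4, max=6


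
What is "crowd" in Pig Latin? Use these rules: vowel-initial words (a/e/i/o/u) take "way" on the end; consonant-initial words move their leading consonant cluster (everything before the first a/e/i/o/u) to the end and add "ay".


Word: "crowd"
Starts with consonant(s) → move to end, add 'ay'
Consonant cluster: "cr"
Pig Latin = "owdcray"


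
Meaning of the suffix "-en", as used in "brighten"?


Suffix: -en
Example: brighten (bright + -en)
Meaning = to make / become


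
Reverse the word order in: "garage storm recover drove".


Original: "garage storm recover drove"
Words (1..n): garage | storm | recover | drove
Reversed (n..1): drove | recover | storm | garage
Result = "drove recover storm garage"


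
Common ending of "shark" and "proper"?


Word 1: "shark"
Word 2: "proper"
Comparing from end:
  Pos -1: 'k' != 'r' (stop)
LCS = "" (length 0)


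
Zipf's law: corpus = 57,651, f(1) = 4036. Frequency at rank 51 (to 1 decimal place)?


Zipf's law: f(r) = f(1) / r
f(1) = 4036
f(51) = 4036 / 51
= 79.1 occurrences


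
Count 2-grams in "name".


Word: "name" (length 4)
Number of 2-grams = length - 2 + 1 = 4 - 2 + 1
= 3


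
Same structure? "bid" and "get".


Pattern of "bid": [0, 1, 2]
Pattern of "get": [0, 1, 2]
Patterns match
Same pattern = Yes


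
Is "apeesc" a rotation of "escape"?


Word: "escape", Candidate: "apeesc"
Method: check if candidate is substring of word+word
"escapeescape" contains "apeesc"? Yes
Is rotation = Yes


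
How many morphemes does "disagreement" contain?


Word: "disagreement"
Morphemes: dis- / agree / -ment
Each morpheme carries meaning
= 3 morphemes


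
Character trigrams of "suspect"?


Word: "suspect" (length 7)
Number of trigrams = 7 - 3 + 1 = 5
  Position 0: "sus"
  Position 1: "usp"
  Position 2: "spe"
  Position 3: "pec"
  Position 4: "ect"
Trigrams = "sus", "usp", "spe", "pec", "ect"


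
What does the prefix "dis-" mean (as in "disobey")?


Prefix: dis-
Example: disobey = dis- + obey
Meaning = not / opposite


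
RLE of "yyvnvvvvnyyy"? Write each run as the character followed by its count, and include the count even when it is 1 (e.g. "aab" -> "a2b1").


String: "yyvnvvvvnyyy"
Scanning for consecutive runs:
  'y' x 2
  'v' x 1
  'n' x 1
  'v' x 4
  'n' x 1
  'y' x 3
RLE = "y2v1n1v4n1y3"


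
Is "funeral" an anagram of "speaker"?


Word 1: "speaker" → sorted: aeekprs
Word 2: "funeral" → sorted: aeflnru
Same letters? aeekprs != aeflnru
Anagram = No


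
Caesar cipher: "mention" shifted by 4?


Word: "mention"
Shift: 4
Each letter → (letter + shift) mod 26:
  'm' (12) + 4 = 16 → 'q'
  'e' (4) + 4 = 8 → 'i'
  'n' (13) + 4 = 17 → 'r'
  't' (19) + 4 = 23 → 'x'
  'i' (8) + 4 = 12 → 'm'
  'o' (14) + 4 = 18 → 's'
  'n' (13) + 4 = 17 → 'r'
Result = "qirxmsr"


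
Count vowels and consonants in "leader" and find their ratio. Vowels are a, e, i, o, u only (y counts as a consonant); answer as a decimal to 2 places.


Word: "leader"
Vowels (a,e,i,o,u): 3
Consonants: 3
Ratio = 3/3
= 1.00


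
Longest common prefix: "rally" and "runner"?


Word 1: "rally"
Word 2: "runner"
Comparing from start:
  Pos 0: 'r' == 'r'
  Pos 1: 'a' != 'u' (stop)
LCP = "r" (length 1)


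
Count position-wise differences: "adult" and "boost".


Comparing character by character (same length = 5):
  Pos 0: 'a' vs 'b' !=
  Pos 1: 'd' vs 'o' !=
  Pos 2: 'u' vs 'o' !=
  Pos 3: 'l' vs 's' !=
  Pos 4: 't' vs 't' =
Hamming distance = 4


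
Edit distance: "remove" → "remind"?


Word 1: "remove" (length 6)
Word 2: "remind" (length 6)
One optimal edit sequence (insert/delete/substitute each cost 1):
  1. keep 'r'
  2. keep 'e'
  3. keep 'm'
  4. substitute 'o' -> 'i'  (+1)
  5. substitute 'v' -> 'n'  (+1)
  6. substitute 'e' -> 'd'  (+1)
Total edit operations: 3
Edit distance = 3


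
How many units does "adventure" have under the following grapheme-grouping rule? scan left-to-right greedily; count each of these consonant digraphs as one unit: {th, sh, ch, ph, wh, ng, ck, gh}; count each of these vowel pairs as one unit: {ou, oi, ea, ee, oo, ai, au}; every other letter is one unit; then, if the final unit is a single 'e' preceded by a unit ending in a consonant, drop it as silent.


Word: "adventure" (9 letters)
Left-to-right scan:
  (1) 'a' (letter)
  (2) 'd' (letter)
  (3) 'v' (letter)
  (4) 'e' (letter)
  (5) 'n' (letter)
  (6) 't' (letter)
  (7) 'u' (letter)
  (8) 'r' (letter)
  (9) 'e' (letter)
Units from scan: 9
Final unit is 'e' after a consonant -> drop as silent (-1)
Sound units = 8 units


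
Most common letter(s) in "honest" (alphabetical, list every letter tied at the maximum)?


Word: "honest"
Letter counts:
  'e': 1
  'h': 1
  'n': 1
  'o': 1
  's': 1
  't': 1
Maximum count = 1
Most frequent = 'e', 'h', 'n', 'o', 's', 't' (1 time each)


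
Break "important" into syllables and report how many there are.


Word: "important"
Syllable breakdown: im · por · tant
Counting: 3 parts
= 3 syllables


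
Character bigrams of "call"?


Word: "call" (length 4)
Number of bigrams = 4 - 2 + 1 = 3
  Position 0: "ca"
  Position 1: "al"
  Position 2: "ll"
Bigrams = "ca", "al", "ll"


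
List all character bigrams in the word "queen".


Word: "queen" (length 5)
Number of bigrams = 5 - 2 + 1 = 4
  Position 0: "qu"
  Position 1: "ue"
  Position 2: "ee"
  Position 3: "en"
Bigrams = "qu", "ue", "ee", "en"


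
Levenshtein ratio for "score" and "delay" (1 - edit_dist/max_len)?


Word 1: "score" (length 5)
Word 2: "delay" (length 5)
One optimal edit sequence:
  1. substitute 's' -> 'd'  (+1)
  2. substitute 'c' -> 'e'  (+1)
  3. substitute 'o' -> 'l'  (+1)
  4. substitute 'r' -> 'a'  (+1)
  5. substitute 'e' -> 'y'  (+1)
Edit distance = 5
Max length = max(5, 5) = 5
Similarity = 1 - 5/5
= 0.0000


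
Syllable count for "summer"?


Word: "summer"
Syllable breakdown: sum-mer
Counting: 2 parts
= 2 syllables


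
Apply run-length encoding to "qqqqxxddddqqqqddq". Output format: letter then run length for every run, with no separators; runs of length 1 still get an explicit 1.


String: "qqqqxxddddqqqqddq"
Scanning for consecutive runs:
  'q' x 4
  'x' x 2
  'd' x 4
  'q' x 4
  'd' x 2
  'q' x 1
RLE = "q4x2d4q4d2q1"


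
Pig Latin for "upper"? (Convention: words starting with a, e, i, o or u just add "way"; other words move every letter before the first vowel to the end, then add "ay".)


Word: "upper"
Starts with vowel → add 'way'
Pig Latin = "upperway"


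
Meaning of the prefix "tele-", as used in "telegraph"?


Prefix: tele-
Example: telegraph (tele- + graph)
Meaning = distant


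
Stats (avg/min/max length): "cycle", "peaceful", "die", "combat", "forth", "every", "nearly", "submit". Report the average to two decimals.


Lengths: "cycle"=5, "peaceful"=8, "die"=3, "combat"=6, "forth"=5, "every"=5, "nearly"=6, "submit"=6
Sum = 44, Count = 8
Average = 44/8 = 5.50
= avg=5.50, min=3, max=8


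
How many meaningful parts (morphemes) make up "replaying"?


Word: "replaying"
Morphemes: re- + play + -ing
Each morpheme carries meaning
= 3 morphemes


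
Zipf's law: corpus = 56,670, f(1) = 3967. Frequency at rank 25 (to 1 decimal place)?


Zipf's law: f(r) = f(1) / r
f(1) = 3967
f(25) = 3967 / 25
= 158.7 occurrences


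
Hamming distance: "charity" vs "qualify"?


Comparing character by character (same length = 7):
  Pos 0: 'c' vs 'q' !=
  Pos 1: 'h' vs 'u' !=
  Pos 2: 'a' vs 'a' =
  Pos 3: 'r' vs 'l' !=
  Pos 4: 'i' vs 'i' =
  Pos 5: 't' vs 'f' !=
  Pos 6: 'y' vs 'y' =
Hamming distance = 4


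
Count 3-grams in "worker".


Word: "worker" (length 6)
Number of 3-grams = length - 3 + 1 = 6 - 3 + 1
= 4


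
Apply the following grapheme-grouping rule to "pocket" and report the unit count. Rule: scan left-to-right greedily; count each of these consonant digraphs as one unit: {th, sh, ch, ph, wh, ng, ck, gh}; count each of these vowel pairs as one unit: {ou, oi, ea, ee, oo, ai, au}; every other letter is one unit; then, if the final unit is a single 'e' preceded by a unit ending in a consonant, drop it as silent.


Word: "pocket" (6 letters)
Left-to-right scan:
  (1) 'p' (letter)
  (2) 'o' (letter)
  (3) 'ck' (digraph)
  (4) 'e' (letter)
  (5) 't' (letter)
Units from scan: 5
Sound units = 5 units


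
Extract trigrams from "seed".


Word: "seed" (length 4)
Number of trigrams = 4 - 3 + 1 = 2
  Position 0: "see"
  Position 1: "eed"
Trigrams = "see", "eed"


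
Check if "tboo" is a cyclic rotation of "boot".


Word: "boot", Candidate: "tboo"
Method: check if candidate is substring of word+word
"bootboot" contains "tboo"? Yes
Is rotation = Yes


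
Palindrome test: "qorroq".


Word: "qorroq"
Reversed: "qorroq"
Forward == Backward? qorroq == qorroq
Palindrome = Yes


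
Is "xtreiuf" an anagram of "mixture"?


Word 1: "mixture" → sorted: eimrtux
Word 2: "xtreiuf" → sorted: efirtux
Same letters? eimrtux != efirtux
Anagram = No


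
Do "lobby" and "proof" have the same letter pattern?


Pattern of "lobby": [0, 1, 2, 2, 3]
Pattern of "proof": [0, 1, 2, 2, 3]
Patterns match
Same pattern = Yes


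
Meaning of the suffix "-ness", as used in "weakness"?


Suffix: -ness
Example: weakness (weak + -ness)
Meaning = state of being


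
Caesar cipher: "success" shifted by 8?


Word: "success"
Shift: 8
Each letter → (letter + shift) mod 26:
  's' (18) + 8 = 0 → 'a'
  'u' (20) + 8 = 2 → 'c'
  'c' (2) + 8 = 10 → 'k'
  'c' (2) + 8 = 10 → 'k'
  'e' (4) + 8 = 12 → 'm'
  's' (18) + 8 = 0 → 'a'
  's' (18) + 8 = 0 → 'a'
Result = "ackkmaa"


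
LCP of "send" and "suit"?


Word 1: "send"
Word 2: "suit"
Comparing from start:
  Pos 0: 's' == 's'
  Pos 1: 'e' != 'u' (stop)
LCP = "s" (length 1)


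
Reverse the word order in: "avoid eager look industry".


Original: "avoid eager look industry"
Words (1..n): avoid | eager | look | industry
Reversed (n..1): industry | look | eager | avoid
Result = "industry look eager avoid"


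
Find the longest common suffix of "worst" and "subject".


Word 1: "worst"
Word 2: "subject"
Comparing from end:
  Pos -1: 't' == 't'
  Pos -2: 's' != 'c' (stop)
LCS = "t" (length 1)


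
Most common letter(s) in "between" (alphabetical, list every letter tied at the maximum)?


Word: "between"
Letter counts:
  'b': 1
  'e': 3
  'n': 1
  't': 1
  'w': 1
Maximum count = 3
Most frequent = 'e' (3 times each)


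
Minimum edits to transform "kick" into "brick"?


Word 1: "kick" (length 4)
Word 2: "brick" (length 5)
One optimal edit sequence (insert/delete/substitute each cost 1):
  1. insert 'b'  (+1)
  2. substitute 'k' -> 'r'  (+1)
  3. keep 'i'
  4. keep 'c'
  5. keep 'k'
Total edit operations: 2
Edit distance = 2


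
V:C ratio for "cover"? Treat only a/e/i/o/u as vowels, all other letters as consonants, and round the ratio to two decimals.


Word: "cover"
Vowels (a,e,i,o,u): 2
Consonants: 3
Ratio = 2/3
= 0.67


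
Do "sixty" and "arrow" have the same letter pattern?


Pattern of "sixty": [0, 1, 2, 3, 4]
Pattern of "arrow": [0, 1, 1, 2, 3]
Patterns do not match
Same pattern = No


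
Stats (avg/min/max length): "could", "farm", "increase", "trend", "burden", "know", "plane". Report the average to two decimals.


Lengths: "could"=5, "farm"=4, "increase"=8, "trend"=5, "burden"=6, "know"=4, "plane"=5
Sum = 37, Count = 7
Average = 37/7 = 5.29
= avg=5.29, min=4, max=8


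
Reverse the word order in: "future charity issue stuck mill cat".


Original: "future charity issue stuck mill cat"
Words (1..n): future | charity | issue | stuck | mill | cat
Reversed (n..1): cat | mill | stuck | issue | charity | future
Result = "cat mill stuck issue charity future"


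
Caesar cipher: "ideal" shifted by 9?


Word: "ideal"
Shift: 9
Each letter → (letter + shift) mod 26:
  'i' (8) + 9 = 17 → 'r'
  'd' (3) + 9 = 12 → 'm'
  'e' (4) + 9 = 13 → 'n'
  'a' (0) + 9 = 9 → 'j'
  'l' (11) + 9 = 20 → 'u'
Result = "rmnju"


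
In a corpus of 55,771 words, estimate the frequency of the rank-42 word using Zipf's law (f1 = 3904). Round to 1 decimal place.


Zipf's law: f(r) = f(1) / r
f(1) = 3904
f(42) = 3904 / 42
= 93.0 occurrences


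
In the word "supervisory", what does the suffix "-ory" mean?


Suffix: -ory
As in: supervisory -> supervise + -ory, with a spelling change
Meaning = relating to / place for


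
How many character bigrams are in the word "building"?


Word: "building" (length 8)
Number of 2-grams = length - 2 + 1 = 8 - 2 + 1
= 7


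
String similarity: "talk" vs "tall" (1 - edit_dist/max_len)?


Word 1: "talk" (length 4)
Word 2: "tall" (length 4)
One optimal edit sequence:
  1. keep 't'
  2. keep 'a'
  3. keep 'l'
  4. substitute 'k' -> 'l'  (+1)
Edit distance = 1
Max length = max(4, 4) = 4
Similarity = 1 - 1/4
= 0.7500


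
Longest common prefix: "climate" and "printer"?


Word 1: "climate"
Word 2: "printer"
Comparing from start:
  Pos 0: 'c' != 'p' (stop)
LCP = "" (length 0)


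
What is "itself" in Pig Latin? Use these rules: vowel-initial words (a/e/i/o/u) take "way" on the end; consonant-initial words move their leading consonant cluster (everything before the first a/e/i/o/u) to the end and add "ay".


Word: "itself"
Starts with vowel → add 'way'
Pig Latin = "itselfway"


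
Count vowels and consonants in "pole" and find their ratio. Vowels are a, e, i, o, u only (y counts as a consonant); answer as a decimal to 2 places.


Word: "pole"
Vowels (a,e,i,o,u): 2
Consonants: 2
Ratio = 2/2
= 1.00


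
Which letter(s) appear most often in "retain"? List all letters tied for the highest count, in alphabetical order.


Word: "retain"
Letter counts:
  'a': 1
  'e': 1
  'i': 1
  'n': 1
  'r': 1
  't': 1
Maximum count = 1
Most frequent = 'a', 'e', 'i', 'n', 'r', 't' (1 time each)


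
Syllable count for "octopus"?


Word: "octopus"
Syllable breakdown: oc · to · pus
Counting: 3 parts
= 3 syllables


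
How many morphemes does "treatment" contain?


Word: "treatment"
Morphemes: treat | -ment
Each morpheme carries meaning
= 2 morphemes


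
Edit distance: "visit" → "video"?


Word 1: "visit" (length 5)
Word 2: "video" (length 5)
One optimal edit sequence (insert/delete/substitute each cost 1):
  1. keep 'v'
  2. keep 'i'
  3. substitute 's' -> 'd'  (+1)
  4. substitute 'i' -> 'e'  (+1)
  5. substitute 't' -> 'o'  (+1)
Total edit operations: 3
Edit distance = 3


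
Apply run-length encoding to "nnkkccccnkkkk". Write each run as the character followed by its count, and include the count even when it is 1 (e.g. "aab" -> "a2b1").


String: "nnkkccccnkkkk"
Scanning for consecutive runs:
  'n' x 2
  'k' x 2
  'c' x 4
  'n' x 1
  'k' x 4
RLE = "n2k2c4n1k4"


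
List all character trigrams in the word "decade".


Word: "decade" (length 6)
Number of trigrams = 6 - 3 + 1 = 4
  Position 0: "dec"
  Position 1: "eca"
  Position 2: "cad"
  Position 3: "ade"
Trigrams = "dec", "eca", "cad", "ade"


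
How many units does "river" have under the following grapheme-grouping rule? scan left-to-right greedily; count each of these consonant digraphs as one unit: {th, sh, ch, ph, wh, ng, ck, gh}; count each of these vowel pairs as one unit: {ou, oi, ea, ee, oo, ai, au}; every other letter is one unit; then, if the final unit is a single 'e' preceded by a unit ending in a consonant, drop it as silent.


Word: "river" (5 letters)
Left-to-right scan:
  [1] 'r' (letter)
  [2] 'i' (letter)
  [3] 'v' (letter)
  [4] 'e' (letter)
  [5] 'r' (letter)
Units from scan: 5
Sound units = 5 units


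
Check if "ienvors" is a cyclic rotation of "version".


Word: "version", Candidate: "ienvors"
Method: check if candidate is substring of word+word
"versionversion" contains "ienvors"? No
Is rotation = No


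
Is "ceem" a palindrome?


Word: "ceem"
Reversed: "meec"
Forward == Backward? ceem != meec
Palindrome = No


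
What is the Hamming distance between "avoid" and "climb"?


Comparing character by character (same length = 5):
  Pos 0: 'a' vs 'c' !=
  Pos 1: 'v' vs 'l' !=
  Pos 2: 'o' vs 'i' !=
  Pos 3: 'i' vs 'm' !=
  Pos 4: 'd' vs 'b' !=
Hamming distance = 5


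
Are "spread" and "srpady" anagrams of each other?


Word 1: "spread" → sorted: adeprs
Word 2: "srpady" → sorted: adprsy
Same letters? adeprs != adprsy
Anagram = No


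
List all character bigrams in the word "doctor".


Word: "doctor" (length 6)
Number of bigrams = 6 - 2 + 1 = 5
  Position 0: "do"
  Position 1: "oc"
  Position 2: "ct"
  Position 3: "to"
  Position 4: "or"
Bigrams = "do", "oc", "ct", "to", "or"


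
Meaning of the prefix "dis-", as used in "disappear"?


Prefix: dis-
Example: disappear = dis- + appear
Meaning = not / opposite


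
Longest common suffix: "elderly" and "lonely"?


Word 1: "elderly"
Word 2: "lonely"
Comparing from end:
  Pos -1: 'y' == 'y'
  Pos -2: 'l' == 'l'
  Pos -3: 'r' != 'e' (stop)
LCS = "ly" (length 2)


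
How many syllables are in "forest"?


Word: "forest"
Syllable breakdown: for / est
Counting: 2 parts
= 2 syllables


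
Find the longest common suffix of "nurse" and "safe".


Word 1: "nurse"
Word 2: "safe"
Comparing from end:
  Pos -1: 'e' == 'e'
  Pos -2: 's' != 'f' (stop)
LCS = "e" (length 1)


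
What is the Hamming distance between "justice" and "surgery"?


Comparing character by character (same length = 7):
  Pos 0: 'j' vs 's' !=
  Pos 1: 'u' vs 'u' =
  Pos 2: 's' vs 'r' !=
  Pos 3: 't' vs 'g' !=
  Pos 4: 'i' vs 'e' !=
  Pos 5: 'c' vs 'r' !=
  Pos 6: 'e' vs 'y' !=
Hamming distance = 6


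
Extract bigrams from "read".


Word: "read" (length 4)
Number of bigrams = 4 - 2 + 1 = 3
  Position 0: "re"
  Position 1: "ea"
  Position 2: "ad"
Bigrams = "re", "ea", "ad"


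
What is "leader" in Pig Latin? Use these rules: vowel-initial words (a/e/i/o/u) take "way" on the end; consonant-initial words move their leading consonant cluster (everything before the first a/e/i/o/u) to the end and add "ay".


Word: "leader"
Starts with consonant(s) → move to end, add 'ay'
Consonant cluster: "l"
Pig Latin = "eaderlay"


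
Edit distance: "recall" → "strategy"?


Word 1: "recall" (length 6)
Word 2: "strategy" (length 8)
One optimal edit sequence (insert/delete/substitute each cost 1):
  1. insert 's'  (+1)
  2. insert 't'  (+1)
  3. keep 'r'
  4. substitute 'e' -> 'a'  (+1)
  5. substitute 'c' -> 't'  (+1)
  6. substitute 'a' -> 'e'  (+1)
  7. substitute 'l' -> 'g'  (+1)
  8. substitute 'l' -> 'y'  (+1)
Total edit operations: 7
Edit distance = 7


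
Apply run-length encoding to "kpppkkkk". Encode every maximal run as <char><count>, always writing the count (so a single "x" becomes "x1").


String: "kpppkkkk"
Scanning for consecutive runs:
  'k' x 1
  'p' x 3
  'k' x 4
RLE = "k1p3k4"


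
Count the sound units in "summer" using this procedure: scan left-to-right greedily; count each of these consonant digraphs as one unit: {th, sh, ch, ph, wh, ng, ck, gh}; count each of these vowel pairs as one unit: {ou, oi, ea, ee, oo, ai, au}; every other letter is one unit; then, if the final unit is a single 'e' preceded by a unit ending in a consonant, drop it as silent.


Word: "summer" (6 letters)
Left-to-right scan:
  (1) 's' (letter)
  (2) 'u' (letter)
  (3) 'm' (letter)
  (4) 'm' (letter)
  (5) 'e' (letter)
  (6) 'r' (letter)
Units from scan: 6
Sound units = 6 units


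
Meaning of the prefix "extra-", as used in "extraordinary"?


Prefix: extra-
Example: extraordinary = extra- + ordinary
Meaning = beyond


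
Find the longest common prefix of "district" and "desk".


Word 1: "district"
Word 2: "desk"
Comparing from start:
  Pos 0: 'd' == 'd'
  Pos 1: 'i' != 'e' (stop)
LCP = "d" (length 1)


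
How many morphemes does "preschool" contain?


Word: "preschool"
Morphemes: pre- | school
Each morpheme carries meaning
= 2 morphemes


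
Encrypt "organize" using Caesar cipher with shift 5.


Word: "organize"
Shift: 5
Each letter → (letter + shift) mod 26:
  'o' (14) + 5 = 19 → 't'
  'r' (17) + 5 = 22 → 'w'
  'g' (6) + 5 = 11 → 'l'
  'a' (0) + 5 = 5 → 'f'
  'n' (13) + 5 = 18 → 's'
  'i' (8) + 5 = 13 → 'n'
  'z' (25) + 5 = 4 → 'e'
  'e' (4) + 5 = 9 → 'j'
Result = "twlfsnej"


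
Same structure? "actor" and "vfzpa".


Pattern of "actor": [0, 1, 2, 3, 4]
Pattern of "vfzpa": [0, 1, 2, 3, 4]
Patterns match
Same pattern = Yes


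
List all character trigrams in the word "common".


Word: "common" (length 6)
Number of trigrams = 6 - 3 + 1 = 4
  Position 0: "com"
  Position 1: "omm"
  Position 2: "mmo"
  Position 3: "mon"
Trigrams = "com", "omm", "mmo", "mon"


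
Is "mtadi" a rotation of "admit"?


Word: "admit", Candidate: "mtadi"
Method: check if candidate is substring of word+word
"admitadmit" contains "mtadi"? No
Is rotation = No


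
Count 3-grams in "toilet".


Word: "toilet" (length 6)
Number of 3-grams = length - 3 + 1 = 6 - 3 + 1
= 4


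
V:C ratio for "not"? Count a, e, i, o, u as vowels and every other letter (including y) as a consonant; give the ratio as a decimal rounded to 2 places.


Word: "not"
Vowels (a,e,i,o,u): 1
Consonants: 2
Ratio = 1/2
= 0.50


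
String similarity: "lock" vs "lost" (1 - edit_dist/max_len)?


Word 1: "lock" (length 4)
Word 2: "lost" (length 4)
One optimal edit sequence:
  1. keep 'l'
  2. keep 'o'
  3. substitute 'c' -> 's'  (+1)
  4. substitute 'k' -> 't'  (+1)
Edit distance = 2
Max length = max(4, 4) = 4
Similarity = 1 - 2/4
= 0.5000


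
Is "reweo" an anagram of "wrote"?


Word 1: "wrote" → sorted: eortw
Word 2: "reweo" → sorted: eeorw
Same letters? eortw != eeorw
Anagram = No


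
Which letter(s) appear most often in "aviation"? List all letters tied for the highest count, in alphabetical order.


Word: "aviation"
Letter counts:
  'a': 2
  'i': 2
  'n': 1
  'o': 1
  't': 1
  'v': 1
Maximum count = 2
Most frequent = 'a', 'i' (2 times each)


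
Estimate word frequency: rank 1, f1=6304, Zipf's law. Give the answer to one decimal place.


Zipf's law: f(r) = f(1) / r
f(1) = 6304
f(1) = 6304 / 1
= 6304.0 occurrences


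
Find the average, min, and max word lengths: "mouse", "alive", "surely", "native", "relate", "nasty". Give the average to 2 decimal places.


Lengths: "mouse"=5, "alive"=5, "surely"=6, "native"=6, "relate"=6, "nasty"=5
Sum = 33, Count = 6
Average = 33/6 = 5.50
= avg=5.50, min=5, max=6


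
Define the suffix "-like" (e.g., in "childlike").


Suffix: -like
Example: childlike = child + -like
Meaning = resembling


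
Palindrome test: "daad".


Word: "daad"
Reversed: "daad"
Forward == Backward? daad == daad
Palindrome = Yes


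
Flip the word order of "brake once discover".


Original: "brake once discover"
Words (1..n): brake | once | discover
Reversed (n..1): discover | once | brake
Result = "discover once brake"


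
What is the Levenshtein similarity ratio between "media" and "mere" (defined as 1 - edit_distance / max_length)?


Word 1: "media" (length 5)
Word 2: "mere" (length 4)
One optimal edit sequence:
  1. keep 'm'
  2. keep 'e'
  3. delete 'd'  (+1)
  4. substitute 'i' -> 'r'  (+1)
  5. substitute 'a' -> 'e'  (+1)
Edit distance = 3
Max length = max(5, 4) = 5
Similarity = 1 - 3/5
= 0.4000


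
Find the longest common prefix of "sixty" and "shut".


Word 1: "sixty"
Word 2: "shut"
Comparing from start:
  Pos 0: 's' == 's'
  Pos 1: 'i' != 'h' (stop)
LCP = "s" (length 1)


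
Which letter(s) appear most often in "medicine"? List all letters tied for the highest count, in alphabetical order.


Word: "medicine"
Letter counts:
  'c': 1
  'd': 1
  'e': 2
  'i': 2
  'm': 1
  'n': 1
Maximum count = 2
Most frequent = 'e', 'i' (2 times each)


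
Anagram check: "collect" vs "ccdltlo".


Word 1: "collect" → sorted: ccellot
Word 2: "ccdltlo" → sorted: ccdllot
Same letters? ccellot != ccdllot
Anagram = No


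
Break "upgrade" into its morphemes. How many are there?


Word: "upgrade"
Morphemes: up- / grade
Each morpheme carries meaning
= 2 morphemes


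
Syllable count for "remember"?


Word: "remember"
Syllable breakdown: re | mem | ber
Counting: 3 parts
= 3 syllables


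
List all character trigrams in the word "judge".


Word: "judge" (length 5)
Number of trigrams = 5 - 3 + 1 = 3
  Position 0: "jud"
  Position 1: "udg"
  Position 2: "dge"
Trigrams = "jud", "udg", "dge"


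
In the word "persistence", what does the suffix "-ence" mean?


Suffix: -ence
Example: persistence = persist + -ence
Meaning = state of


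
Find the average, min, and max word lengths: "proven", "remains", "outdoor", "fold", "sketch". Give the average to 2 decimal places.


Lengths: "proven"=6, "remains"=7, "outdoor"=7, "fold"=4, "sketch"=6
Sum = 30, Count = 5
Average = 30/5 = 6.00
= avg=6.00, min=4, max=7


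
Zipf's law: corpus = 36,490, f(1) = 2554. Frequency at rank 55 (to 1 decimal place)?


Zipf's law: f(r) = f(1) / r
f(1) = 2554
f(55) = 2554 / 55
= 46.4 occurrences


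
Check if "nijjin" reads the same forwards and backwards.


Word: "nijjin"
Reversed: "nijjin"
Forward == Backward? nijjin == nijjin
Palindrome = Yes


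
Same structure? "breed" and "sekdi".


Pattern of "breed": [0, 1, 2, 2, 3]
Pattern of "sekdi": [0, 1, 2, 3, 4]
Patterns do not match
Same pattern = No


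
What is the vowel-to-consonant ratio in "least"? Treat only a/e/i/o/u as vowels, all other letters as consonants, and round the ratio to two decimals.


Word: "least"
Vowels (a,e,i,o,u): 2
Consonants: 3
Ratio = 2/3
= 0.67


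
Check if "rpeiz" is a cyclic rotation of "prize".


Word: "prize", Candidate: "rpeiz"
Method: check if candidate is substring of word+word
"prizeprize" contains "rpeiz"? No
Is rotation = No


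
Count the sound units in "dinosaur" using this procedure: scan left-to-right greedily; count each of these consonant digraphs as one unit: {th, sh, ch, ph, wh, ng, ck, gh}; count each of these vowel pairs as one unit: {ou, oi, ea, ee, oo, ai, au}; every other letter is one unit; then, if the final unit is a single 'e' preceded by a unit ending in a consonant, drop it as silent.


Word: "dinosaur" (8 letters)
Left-to-right scan:
  1. 'd' (letter)
  2. 'i' (letter)
  3. 'n' (letter)
  4. 'o' (letter)
  5. 's' (letter)
  6. 'au' (vowel-pair)
  7. 'r' (letter)
Units from scan: 7
Sound units = 7 units


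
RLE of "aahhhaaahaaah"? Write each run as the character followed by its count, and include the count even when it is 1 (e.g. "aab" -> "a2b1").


String: "aahhhaaahaaah"
Scanning for consecutive runs:
  'a' x 2
  'h' x 3
  'a' x 3
  'h' x 1
  'a' x 3
  'h' x 1
RLE = "a2h3a3h1a3h1"


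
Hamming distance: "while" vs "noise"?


Comparing character by character (same length = 5):
  Pos 0: 'w' vs 'n' !=
  Pos 1: 'h' vs 'o' !=
  Pos 2: 'i' vs 'i' =
  Pos 3: 'l' vs 's' !=
  Pos 4: 'e' vs 'e' =
Hamming distance = 3


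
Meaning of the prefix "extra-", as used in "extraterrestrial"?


Prefix: extra-
Example: extraterrestrial (extra- + terrestrial)
Meaning = beyond


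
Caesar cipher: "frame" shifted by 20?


Word: "frame"
Shift: 20
Each letter → (letter + shift) mod 26:
  'f' (5) + 20 = 25 → 'z'
  'r' (17) + 20 = 11 → 'l'
  'a' (0) + 20 = 20 → 'u'
  'm' (12) + 20 = 6 → 'g'
  'e' (4) + 20 = 24 → 'y'
Result = "zlugy"


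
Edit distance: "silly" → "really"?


Word 1: "silly" (length 5)
Word 2: "really" (length 6)
One optimal edit sequence (insert/delete/substitute each cost 1):
  1. insert 'r'  (+1)
  2. substitute 's' -> 'e'  (+1)
  3. substitute 'i' -> 'a'  (+1)
  4. keep 'l'
  5. keep 'l'
  6. keep 'y'
Total edit operations: 3
Edit distance = 3


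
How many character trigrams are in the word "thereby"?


Word: "thereby" (length 7)
Number of 3-grams = length - 3 + 1 = 7 - 3 + 1
= 5


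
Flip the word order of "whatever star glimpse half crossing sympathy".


Original: "whatever star glimpse half crossing sympathy"
Words (1..n): whatever | star | glimpse | half | crossing | sympathy
Reversed (n..1): sympathy | crossing | half | glimpse | star | whatever
Result = "sympathy crossing half glimpse star whatever"


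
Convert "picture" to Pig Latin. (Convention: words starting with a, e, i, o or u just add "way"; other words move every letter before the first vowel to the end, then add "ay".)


Word: "picture"
Starts with consonant(s) → move to end, add 'ay'
Consonant cluster: "p"
Pig Latin = "icturepay"


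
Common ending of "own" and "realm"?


Word 1: "own"
Word 2: "realm"
Comparing from end:
  Pos -1: 'n' != 'm' (stop)
LCS = "" (length 0)


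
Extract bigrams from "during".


Word: "during" (length 6)
Number of bigrams = 6 - 2 + 1 = 5
  Position 0: "du"
  Position 1: "ur"
  Position 2: "ri"
  Position 3: "in"
  Position 4: "ng"
Bigrams = "du", "ur", "ri", "in", "ng"


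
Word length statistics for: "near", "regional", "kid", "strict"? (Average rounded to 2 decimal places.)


Lengths: "near"=4, "regional"=8, "kid"=3, "strict"=6
Sum = 21, Count = 4
Average = 21/4 = 5.25
= avg=5.25, min=3, max=8


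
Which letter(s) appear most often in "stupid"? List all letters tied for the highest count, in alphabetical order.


Word: "stupid"
Letter counts:
  'd': 1
  'i': 1
  'p': 1
  's': 1
  't': 1
  'u': 1
Maximum count = 1
Most frequent = 'd', 'i', 'p', 's', 't', 'u' (1 time each)


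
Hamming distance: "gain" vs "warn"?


Comparing character by character (same length = 4):
  Pos 0: 'g' vs 'w' !=
  Pos 1: 'a' vs 'a' =
  Pos 2: 'i' vs 'r' !=
  Pos 3: 'n' vs 'n' =
Hamming distance = 2


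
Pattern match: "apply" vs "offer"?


Pattern of "apply": [0, 1, 1, 2, 3]
Pattern of "offer": [0, 1, 1, 2, 3]
Patterns match
Same pattern = Yes
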